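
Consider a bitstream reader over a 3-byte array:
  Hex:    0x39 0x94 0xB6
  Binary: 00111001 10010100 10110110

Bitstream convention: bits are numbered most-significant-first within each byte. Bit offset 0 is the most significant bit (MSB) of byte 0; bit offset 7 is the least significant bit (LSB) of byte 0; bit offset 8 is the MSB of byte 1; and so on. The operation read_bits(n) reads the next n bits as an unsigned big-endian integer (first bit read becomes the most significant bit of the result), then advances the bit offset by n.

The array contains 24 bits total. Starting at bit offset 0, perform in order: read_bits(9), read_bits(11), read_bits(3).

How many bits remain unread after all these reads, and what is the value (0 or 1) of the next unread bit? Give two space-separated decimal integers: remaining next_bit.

Read 1: bits[0:9] width=9 -> value=115 (bin 001110011); offset now 9 = byte 1 bit 1; 15 bits remain
Read 2: bits[9:20] width=11 -> value=331 (bin 00101001011); offset now 20 = byte 2 bit 4; 4 bits remain
Read 3: bits[20:23] width=3 -> value=3 (bin 011); offset now 23 = byte 2 bit 7; 1 bits remain

Answer: 1 0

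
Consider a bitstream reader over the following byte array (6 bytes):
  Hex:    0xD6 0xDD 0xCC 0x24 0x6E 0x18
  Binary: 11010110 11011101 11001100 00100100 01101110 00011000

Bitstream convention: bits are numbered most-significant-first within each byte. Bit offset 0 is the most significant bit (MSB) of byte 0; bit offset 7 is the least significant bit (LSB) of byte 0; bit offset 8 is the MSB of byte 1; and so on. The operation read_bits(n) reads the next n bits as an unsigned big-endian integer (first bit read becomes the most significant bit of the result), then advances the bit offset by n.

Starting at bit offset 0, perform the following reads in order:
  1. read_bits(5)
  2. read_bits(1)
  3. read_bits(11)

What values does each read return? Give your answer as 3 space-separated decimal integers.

Answer: 26 1 1467

Derivation:
Read 1: bits[0:5] width=5 -> value=26 (bin 11010); offset now 5 = byte 0 bit 5; 43 bits remain
Read 2: bits[5:6] width=1 -> value=1 (bin 1); offset now 6 = byte 0 bit 6; 42 bits remain
Read 3: bits[6:17] width=11 -> value=1467 (bin 10110111011); offset now 17 = byte 2 bit 1; 31 bits remain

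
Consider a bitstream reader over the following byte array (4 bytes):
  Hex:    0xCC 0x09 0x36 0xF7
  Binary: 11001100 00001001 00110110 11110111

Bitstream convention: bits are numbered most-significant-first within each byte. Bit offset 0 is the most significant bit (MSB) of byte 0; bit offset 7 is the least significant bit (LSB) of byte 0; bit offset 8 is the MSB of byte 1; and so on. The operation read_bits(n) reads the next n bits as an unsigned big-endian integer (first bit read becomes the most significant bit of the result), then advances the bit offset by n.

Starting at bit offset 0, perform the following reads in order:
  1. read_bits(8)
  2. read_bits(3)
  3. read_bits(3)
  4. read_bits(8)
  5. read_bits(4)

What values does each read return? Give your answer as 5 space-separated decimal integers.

Read 1: bits[0:8] width=8 -> value=204 (bin 11001100); offset now 8 = byte 1 bit 0; 24 bits remain
Read 2: bits[8:11] width=3 -> value=0 (bin 000); offset now 11 = byte 1 bit 3; 21 bits remain
Read 3: bits[11:14] width=3 -> value=2 (bin 010); offset now 14 = byte 1 bit 6; 18 bits remain
Read 4: bits[14:22] width=8 -> value=77 (bin 01001101); offset now 22 = byte 2 bit 6; 10 bits remain
Read 5: bits[22:26] width=4 -> value=11 (bin 1011); offset now 26 = byte 3 bit 2; 6 bits remain

Answer: 204 0 2 77 11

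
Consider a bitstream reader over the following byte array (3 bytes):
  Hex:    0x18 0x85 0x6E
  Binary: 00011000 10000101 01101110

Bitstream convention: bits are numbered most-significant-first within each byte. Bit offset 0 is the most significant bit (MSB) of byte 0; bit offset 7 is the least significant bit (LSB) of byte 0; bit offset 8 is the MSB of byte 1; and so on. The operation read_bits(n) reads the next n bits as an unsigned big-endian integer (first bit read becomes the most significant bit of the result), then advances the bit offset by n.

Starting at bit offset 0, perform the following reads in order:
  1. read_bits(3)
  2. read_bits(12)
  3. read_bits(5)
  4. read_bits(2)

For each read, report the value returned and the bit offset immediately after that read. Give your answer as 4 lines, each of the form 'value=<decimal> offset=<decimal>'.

Read 1: bits[0:3] width=3 -> value=0 (bin 000); offset now 3 = byte 0 bit 3; 21 bits remain
Read 2: bits[3:15] width=12 -> value=3138 (bin 110001000010); offset now 15 = byte 1 bit 7; 9 bits remain
Read 3: bits[15:20] width=5 -> value=22 (bin 10110); offset now 20 = byte 2 bit 4; 4 bits remain
Read 4: bits[20:22] width=2 -> value=3 (bin 11); offset now 22 = byte 2 bit 6; 2 bits remain

Answer: value=0 offset=3
value=3138 offset=15
value=22 offset=20
value=3 offset=22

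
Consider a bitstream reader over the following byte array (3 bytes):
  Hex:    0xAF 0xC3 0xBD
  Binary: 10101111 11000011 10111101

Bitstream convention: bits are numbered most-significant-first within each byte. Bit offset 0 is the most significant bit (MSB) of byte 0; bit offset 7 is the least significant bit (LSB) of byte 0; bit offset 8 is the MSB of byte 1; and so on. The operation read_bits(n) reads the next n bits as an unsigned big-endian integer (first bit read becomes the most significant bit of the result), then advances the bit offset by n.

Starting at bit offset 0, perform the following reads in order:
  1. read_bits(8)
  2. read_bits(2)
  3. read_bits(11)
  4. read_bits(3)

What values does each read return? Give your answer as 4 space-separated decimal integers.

Answer: 175 3 119 5

Derivation:
Read 1: bits[0:8] width=8 -> value=175 (bin 10101111); offset now 8 = byte 1 bit 0; 16 bits remain
Read 2: bits[8:10] width=2 -> value=3 (bin 11); offset now 10 = byte 1 bit 2; 14 bits remain
Read 3: bits[10:21] width=11 -> value=119 (bin 00001110111); offset now 21 = byte 2 bit 5; 3 bits remain
Read 4: bits[21:24] width=3 -> value=5 (bin 101); offset now 24 = byte 3 bit 0; 0 bits remain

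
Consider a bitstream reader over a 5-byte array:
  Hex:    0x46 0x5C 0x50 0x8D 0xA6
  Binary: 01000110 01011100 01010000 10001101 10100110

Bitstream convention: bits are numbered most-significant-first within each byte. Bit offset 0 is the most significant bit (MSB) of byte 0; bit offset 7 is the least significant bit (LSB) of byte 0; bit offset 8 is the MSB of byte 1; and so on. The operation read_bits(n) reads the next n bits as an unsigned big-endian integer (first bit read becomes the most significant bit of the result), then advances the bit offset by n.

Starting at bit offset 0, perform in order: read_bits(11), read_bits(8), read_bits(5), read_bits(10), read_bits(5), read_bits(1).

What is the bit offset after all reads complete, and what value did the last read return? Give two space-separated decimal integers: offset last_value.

Read 1: bits[0:11] width=11 -> value=562 (bin 01000110010); offset now 11 = byte 1 bit 3; 29 bits remain
Read 2: bits[11:19] width=8 -> value=226 (bin 11100010); offset now 19 = byte 2 bit 3; 21 bits remain
Read 3: bits[19:24] width=5 -> value=16 (bin 10000); offset now 24 = byte 3 bit 0; 16 bits remain
Read 4: bits[24:34] width=10 -> value=566 (bin 1000110110); offset now 34 = byte 4 bit 2; 6 bits remain
Read 5: bits[34:39] width=5 -> value=19 (bin 10011); offset now 39 = byte 4 bit 7; 1 bits remain
Read 6: bits[39:40] width=1 -> value=0 (bin 0); offset now 40 = byte 5 bit 0; 0 bits remain

Answer: 40 0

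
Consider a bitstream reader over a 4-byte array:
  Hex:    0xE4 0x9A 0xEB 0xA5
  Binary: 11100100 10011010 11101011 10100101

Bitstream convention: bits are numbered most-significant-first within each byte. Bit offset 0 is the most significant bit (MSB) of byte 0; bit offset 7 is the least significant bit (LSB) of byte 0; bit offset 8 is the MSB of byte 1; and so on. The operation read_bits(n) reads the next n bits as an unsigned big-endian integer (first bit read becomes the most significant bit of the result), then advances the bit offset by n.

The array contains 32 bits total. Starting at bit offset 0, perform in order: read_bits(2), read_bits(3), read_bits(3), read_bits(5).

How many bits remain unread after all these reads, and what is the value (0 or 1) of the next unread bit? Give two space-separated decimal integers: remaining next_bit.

Answer: 19 0

Derivation:
Read 1: bits[0:2] width=2 -> value=3 (bin 11); offset now 2 = byte 0 bit 2; 30 bits remain
Read 2: bits[2:5] width=3 -> value=4 (bin 100); offset now 5 = byte 0 bit 5; 27 bits remain
Read 3: bits[5:8] width=3 -> value=4 (bin 100); offset now 8 = byte 1 bit 0; 24 bits remain
Read 4: bits[8:13] width=5 -> value=19 (bin 10011); offset now 13 = byte 1 bit 5; 19 bits remain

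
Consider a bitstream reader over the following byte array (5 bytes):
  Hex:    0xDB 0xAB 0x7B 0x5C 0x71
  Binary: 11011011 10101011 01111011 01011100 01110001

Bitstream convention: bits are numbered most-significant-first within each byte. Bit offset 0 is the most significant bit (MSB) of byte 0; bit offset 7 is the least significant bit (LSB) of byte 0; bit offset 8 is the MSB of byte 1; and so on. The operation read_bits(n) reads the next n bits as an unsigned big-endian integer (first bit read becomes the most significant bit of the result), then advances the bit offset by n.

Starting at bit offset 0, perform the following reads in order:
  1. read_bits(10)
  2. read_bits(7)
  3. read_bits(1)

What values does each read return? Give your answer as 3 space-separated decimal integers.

Read 1: bits[0:10] width=10 -> value=878 (bin 1101101110); offset now 10 = byte 1 bit 2; 30 bits remain
Read 2: bits[10:17] width=7 -> value=86 (bin 1010110); offset now 17 = byte 2 bit 1; 23 bits remain
Read 3: bits[17:18] width=1 -> value=1 (bin 1); offset now 18 = byte 2 bit 2; 22 bits remain

Answer: 878 86 1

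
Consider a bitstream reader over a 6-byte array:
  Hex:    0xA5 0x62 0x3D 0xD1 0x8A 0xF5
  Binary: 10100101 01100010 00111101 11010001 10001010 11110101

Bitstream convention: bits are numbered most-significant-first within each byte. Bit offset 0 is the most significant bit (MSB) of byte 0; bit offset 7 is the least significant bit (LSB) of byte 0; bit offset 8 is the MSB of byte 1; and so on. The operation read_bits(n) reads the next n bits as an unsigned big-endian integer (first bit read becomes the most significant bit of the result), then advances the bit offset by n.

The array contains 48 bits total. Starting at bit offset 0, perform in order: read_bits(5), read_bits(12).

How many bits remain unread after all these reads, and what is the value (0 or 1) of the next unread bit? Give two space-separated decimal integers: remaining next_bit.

Answer: 31 0

Derivation:
Read 1: bits[0:5] width=5 -> value=20 (bin 10100); offset now 5 = byte 0 bit 5; 43 bits remain
Read 2: bits[5:17] width=12 -> value=2756 (bin 101011000100); offset now 17 = byte 2 bit 1; 31 bits remain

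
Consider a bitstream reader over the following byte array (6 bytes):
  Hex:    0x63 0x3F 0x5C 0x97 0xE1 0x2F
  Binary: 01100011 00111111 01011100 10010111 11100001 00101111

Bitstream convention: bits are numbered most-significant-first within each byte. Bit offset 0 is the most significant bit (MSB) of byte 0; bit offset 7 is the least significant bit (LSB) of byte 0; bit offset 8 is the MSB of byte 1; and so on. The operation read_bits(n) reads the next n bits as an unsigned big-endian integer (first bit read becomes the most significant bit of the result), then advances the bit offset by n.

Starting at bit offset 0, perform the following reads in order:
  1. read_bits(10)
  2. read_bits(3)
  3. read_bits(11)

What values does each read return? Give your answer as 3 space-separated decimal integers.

Read 1: bits[0:10] width=10 -> value=396 (bin 0110001100); offset now 10 = byte 1 bit 2; 38 bits remain
Read 2: bits[10:13] width=3 -> value=7 (bin 111); offset now 13 = byte 1 bit 5; 35 bits remain
Read 3: bits[13:24] width=11 -> value=1884 (bin 11101011100); offset now 24 = byte 3 bit 0; 24 bits remain

Answer: 396 7 1884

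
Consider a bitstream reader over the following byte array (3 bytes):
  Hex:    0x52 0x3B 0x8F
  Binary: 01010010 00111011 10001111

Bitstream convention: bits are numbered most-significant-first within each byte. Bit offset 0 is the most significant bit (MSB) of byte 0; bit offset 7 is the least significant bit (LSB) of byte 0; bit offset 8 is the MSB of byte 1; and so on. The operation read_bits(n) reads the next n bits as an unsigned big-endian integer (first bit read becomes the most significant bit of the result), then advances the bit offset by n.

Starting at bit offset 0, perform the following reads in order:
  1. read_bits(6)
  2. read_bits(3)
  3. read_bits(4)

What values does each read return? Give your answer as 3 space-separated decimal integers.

Read 1: bits[0:6] width=6 -> value=20 (bin 010100); offset now 6 = byte 0 bit 6; 18 bits remain
Read 2: bits[6:9] width=3 -> value=4 (bin 100); offset now 9 = byte 1 bit 1; 15 bits remain
Read 3: bits[9:13] width=4 -> value=7 (bin 0111); offset now 13 = byte 1 bit 5; 11 bits remain

Answer: 20 4 7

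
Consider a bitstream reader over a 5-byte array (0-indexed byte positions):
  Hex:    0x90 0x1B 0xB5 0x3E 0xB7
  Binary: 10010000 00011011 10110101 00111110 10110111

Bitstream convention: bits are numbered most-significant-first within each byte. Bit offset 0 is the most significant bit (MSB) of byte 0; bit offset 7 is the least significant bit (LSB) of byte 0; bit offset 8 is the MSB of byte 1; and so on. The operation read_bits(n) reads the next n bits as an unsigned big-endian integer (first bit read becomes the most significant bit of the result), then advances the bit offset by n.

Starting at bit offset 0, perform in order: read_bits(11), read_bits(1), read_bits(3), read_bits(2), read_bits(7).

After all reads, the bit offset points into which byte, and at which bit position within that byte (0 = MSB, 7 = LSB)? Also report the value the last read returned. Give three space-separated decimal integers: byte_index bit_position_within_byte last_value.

Answer: 3 0 53

Derivation:
Read 1: bits[0:11] width=11 -> value=1152 (bin 10010000000); offset now 11 = byte 1 bit 3; 29 bits remain
Read 2: bits[11:12] width=1 -> value=1 (bin 1); offset now 12 = byte 1 bit 4; 28 bits remain
Read 3: bits[12:15] width=3 -> value=5 (bin 101); offset now 15 = byte 1 bit 7; 25 bits remain
Read 4: bits[15:17] width=2 -> value=3 (bin 11); offset now 17 = byte 2 bit 1; 23 bits remain
Read 5: bits[17:24] width=7 -> value=53 (bin 0110101); offset now 24 = byte 3 bit 0; 16 bits remain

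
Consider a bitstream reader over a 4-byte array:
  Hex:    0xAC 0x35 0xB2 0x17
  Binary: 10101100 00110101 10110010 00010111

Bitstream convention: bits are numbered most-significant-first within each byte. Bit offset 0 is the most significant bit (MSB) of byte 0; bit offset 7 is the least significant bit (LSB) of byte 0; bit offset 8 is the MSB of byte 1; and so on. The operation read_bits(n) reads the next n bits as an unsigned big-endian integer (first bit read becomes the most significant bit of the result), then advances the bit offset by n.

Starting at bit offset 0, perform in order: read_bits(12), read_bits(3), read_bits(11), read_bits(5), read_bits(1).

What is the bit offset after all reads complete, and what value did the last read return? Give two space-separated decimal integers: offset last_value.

Read 1: bits[0:12] width=12 -> value=2755 (bin 101011000011); offset now 12 = byte 1 bit 4; 20 bits remain
Read 2: bits[12:15] width=3 -> value=2 (bin 010); offset now 15 = byte 1 bit 7; 17 bits remain
Read 3: bits[15:26] width=11 -> value=1736 (bin 11011001000); offset now 26 = byte 3 bit 2; 6 bits remain
Read 4: bits[26:31] width=5 -> value=11 (bin 01011); offset now 31 = byte 3 bit 7; 1 bits remain
Read 5: bits[31:32] width=1 -> value=1 (bin 1); offset now 32 = byte 4 bit 0; 0 bits remain

Answer: 32 1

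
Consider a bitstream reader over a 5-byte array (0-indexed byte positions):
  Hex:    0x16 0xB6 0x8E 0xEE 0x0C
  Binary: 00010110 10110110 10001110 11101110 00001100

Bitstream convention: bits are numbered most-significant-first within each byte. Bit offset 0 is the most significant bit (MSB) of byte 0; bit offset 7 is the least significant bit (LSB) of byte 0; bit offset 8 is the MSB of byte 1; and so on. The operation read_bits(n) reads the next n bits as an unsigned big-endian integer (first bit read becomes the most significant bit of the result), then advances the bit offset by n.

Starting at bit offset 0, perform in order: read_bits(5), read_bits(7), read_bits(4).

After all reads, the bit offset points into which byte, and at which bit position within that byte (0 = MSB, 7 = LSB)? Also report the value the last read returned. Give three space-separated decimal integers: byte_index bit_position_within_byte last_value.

Answer: 2 0 6

Derivation:
Read 1: bits[0:5] width=5 -> value=2 (bin 00010); offset now 5 = byte 0 bit 5; 35 bits remain
Read 2: bits[5:12] width=7 -> value=107 (bin 1101011); offset now 12 = byte 1 bit 4; 28 bits remain
Read 3: bits[12:16] width=4 -> value=6 (bin 0110); offset now 16 = byte 2 bit 0; 24 bits remain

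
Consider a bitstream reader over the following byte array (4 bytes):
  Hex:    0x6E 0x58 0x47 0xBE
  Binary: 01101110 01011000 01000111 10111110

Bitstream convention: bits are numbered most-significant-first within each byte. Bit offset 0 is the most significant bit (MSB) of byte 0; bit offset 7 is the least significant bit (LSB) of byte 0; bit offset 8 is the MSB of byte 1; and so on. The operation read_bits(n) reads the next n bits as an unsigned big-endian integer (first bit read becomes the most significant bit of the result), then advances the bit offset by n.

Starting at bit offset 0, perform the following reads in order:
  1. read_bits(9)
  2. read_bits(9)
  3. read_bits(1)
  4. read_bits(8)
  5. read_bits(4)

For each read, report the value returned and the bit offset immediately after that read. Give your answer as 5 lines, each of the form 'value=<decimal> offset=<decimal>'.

Answer: value=220 offset=9
value=353 offset=18
value=0 offset=19
value=61 offset=27
value=15 offset=31

Derivation:
Read 1: bits[0:9] width=9 -> value=220 (bin 011011100); offset now 9 = byte 1 bit 1; 23 bits remain
Read 2: bits[9:18] width=9 -> value=353 (bin 101100001); offset now 18 = byte 2 bit 2; 14 bits remain
Read 3: bits[18:19] width=1 -> value=0 (bin 0); offset now 19 = byte 2 bit 3; 13 bits remain
Read 4: bits[19:27] width=8 -> value=61 (bin 00111101); offset now 27 = byte 3 bit 3; 5 bits remain
Read 5: bits[27:31] width=4 -> value=15 (bin 1111); offset now 31 = byte 3 bit 7; 1 bits remain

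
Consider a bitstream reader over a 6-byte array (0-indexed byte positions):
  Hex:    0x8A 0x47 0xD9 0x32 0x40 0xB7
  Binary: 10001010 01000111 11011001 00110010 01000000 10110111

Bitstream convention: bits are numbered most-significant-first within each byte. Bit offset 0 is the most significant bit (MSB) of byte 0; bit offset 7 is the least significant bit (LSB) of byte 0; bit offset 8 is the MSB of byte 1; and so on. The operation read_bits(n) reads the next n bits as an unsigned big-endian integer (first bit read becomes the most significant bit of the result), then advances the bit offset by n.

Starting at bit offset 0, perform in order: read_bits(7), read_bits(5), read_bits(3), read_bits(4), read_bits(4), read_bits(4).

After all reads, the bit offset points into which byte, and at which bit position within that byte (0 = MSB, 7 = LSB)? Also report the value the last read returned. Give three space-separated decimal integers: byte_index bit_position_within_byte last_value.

Answer: 3 3 9

Derivation:
Read 1: bits[0:7] width=7 -> value=69 (bin 1000101); offset now 7 = byte 0 bit 7; 41 bits remain
Read 2: bits[7:12] width=5 -> value=4 (bin 00100); offset now 12 = byte 1 bit 4; 36 bits remain
Read 3: bits[12:15] width=3 -> value=3 (bin 011); offset now 15 = byte 1 bit 7; 33 bits remain
Read 4: bits[15:19] width=4 -> value=14 (bin 1110); offset now 19 = byte 2 bit 3; 29 bits remain
Read 5: bits[19:23] width=4 -> value=12 (bin 1100); offset now 23 = byte 2 bit 7; 25 bits remain
Read 6: bits[23:27] width=4 -> value=9 (bin 1001); offset now 27 = byte 3 bit 3; 21 bits remain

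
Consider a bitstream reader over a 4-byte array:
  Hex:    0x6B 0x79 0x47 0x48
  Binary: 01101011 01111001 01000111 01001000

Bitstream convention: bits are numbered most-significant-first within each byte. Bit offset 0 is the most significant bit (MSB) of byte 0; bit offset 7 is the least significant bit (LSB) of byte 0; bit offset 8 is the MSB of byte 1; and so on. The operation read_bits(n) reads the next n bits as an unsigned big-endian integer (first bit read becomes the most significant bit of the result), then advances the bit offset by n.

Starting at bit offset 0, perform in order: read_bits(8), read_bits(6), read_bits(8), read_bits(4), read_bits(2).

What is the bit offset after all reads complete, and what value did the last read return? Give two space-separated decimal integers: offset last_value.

Read 1: bits[0:8] width=8 -> value=107 (bin 01101011); offset now 8 = byte 1 bit 0; 24 bits remain
Read 2: bits[8:14] width=6 -> value=30 (bin 011110); offset now 14 = byte 1 bit 6; 18 bits remain
Read 3: bits[14:22] width=8 -> value=81 (bin 01010001); offset now 22 = byte 2 bit 6; 10 bits remain
Read 4: bits[22:26] width=4 -> value=13 (bin 1101); offset now 26 = byte 3 bit 2; 6 bits remain
Read 5: bits[26:28] width=2 -> value=0 (bin 00); offset now 28 = byte 3 bit 4; 4 bits remain

Answer: 28 0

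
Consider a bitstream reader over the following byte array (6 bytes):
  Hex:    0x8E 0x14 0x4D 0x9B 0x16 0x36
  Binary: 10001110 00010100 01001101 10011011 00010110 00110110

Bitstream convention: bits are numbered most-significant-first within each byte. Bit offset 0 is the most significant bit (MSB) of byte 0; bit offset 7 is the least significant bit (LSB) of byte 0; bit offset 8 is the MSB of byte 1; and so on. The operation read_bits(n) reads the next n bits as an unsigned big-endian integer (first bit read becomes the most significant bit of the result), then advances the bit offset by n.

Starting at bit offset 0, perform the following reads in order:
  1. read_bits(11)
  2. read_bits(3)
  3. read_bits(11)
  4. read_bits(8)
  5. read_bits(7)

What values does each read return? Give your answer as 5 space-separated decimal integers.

Answer: 1136 5 155 54 22

Derivation:
Read 1: bits[0:11] width=11 -> value=1136 (bin 10001110000); offset now 11 = byte 1 bit 3; 37 bits remain
Read 2: bits[11:14] width=3 -> value=5 (bin 101); offset now 14 = byte 1 bit 6; 34 bits remain
Read 3: bits[14:25] width=11 -> value=155 (bin 00010011011); offset now 25 = byte 3 bit 1; 23 bits remain
Read 4: bits[25:33] width=8 -> value=54 (bin 00110110); offset now 33 = byte 4 bit 1; 15 bits remain
Read 5: bits[33:40] width=7 -> value=22 (bin 0010110); offset now 40 = byte 5 bit 0; 8 bits remain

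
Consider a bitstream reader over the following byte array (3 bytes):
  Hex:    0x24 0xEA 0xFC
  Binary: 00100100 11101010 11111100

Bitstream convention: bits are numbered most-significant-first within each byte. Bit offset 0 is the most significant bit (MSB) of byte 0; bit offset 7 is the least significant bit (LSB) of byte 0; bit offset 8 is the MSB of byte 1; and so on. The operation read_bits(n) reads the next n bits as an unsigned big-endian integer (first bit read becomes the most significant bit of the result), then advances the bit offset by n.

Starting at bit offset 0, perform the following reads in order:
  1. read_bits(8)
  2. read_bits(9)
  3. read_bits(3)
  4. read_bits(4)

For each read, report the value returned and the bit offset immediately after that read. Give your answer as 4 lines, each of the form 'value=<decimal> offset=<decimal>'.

Answer: value=36 offset=8
value=469 offset=17
value=7 offset=20
value=12 offset=24

Derivation:
Read 1: bits[0:8] width=8 -> value=36 (bin 00100100); offset now 8 = byte 1 bit 0; 16 bits remain
Read 2: bits[8:17] width=9 -> value=469 (bin 111010101); offset now 17 = byte 2 bit 1; 7 bits remain
Read 3: bits[17:20] width=3 -> value=7 (bin 111); offset now 20 = byte 2 bit 4; 4 bits remain
Read 4: bits[20:24] width=4 -> value=12 (bin 1100); offset now 24 = byte 3 bit 0; 0 bits remain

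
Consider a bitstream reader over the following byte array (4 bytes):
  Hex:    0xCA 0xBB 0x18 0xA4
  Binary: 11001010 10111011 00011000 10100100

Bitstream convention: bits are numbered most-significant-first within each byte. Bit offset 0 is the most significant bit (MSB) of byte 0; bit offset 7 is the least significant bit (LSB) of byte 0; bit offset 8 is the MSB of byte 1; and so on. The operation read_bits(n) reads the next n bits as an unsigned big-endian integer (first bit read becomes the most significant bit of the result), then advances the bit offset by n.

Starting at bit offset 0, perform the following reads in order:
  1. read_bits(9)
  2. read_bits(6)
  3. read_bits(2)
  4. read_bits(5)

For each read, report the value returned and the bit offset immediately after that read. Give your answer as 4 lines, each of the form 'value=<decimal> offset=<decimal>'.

Read 1: bits[0:9] width=9 -> value=405 (bin 110010101); offset now 9 = byte 1 bit 1; 23 bits remain
Read 2: bits[9:15] width=6 -> value=29 (bin 011101); offset now 15 = byte 1 bit 7; 17 bits remain
Read 3: bits[15:17] width=2 -> value=2 (bin 10); offset now 17 = byte 2 bit 1; 15 bits remain
Read 4: bits[17:22] width=5 -> value=6 (bin 00110); offset now 22 = byte 2 bit 6; 10 bits remain

Answer: value=405 offset=9
value=29 offset=15
value=2 offset=17
value=6 offset=22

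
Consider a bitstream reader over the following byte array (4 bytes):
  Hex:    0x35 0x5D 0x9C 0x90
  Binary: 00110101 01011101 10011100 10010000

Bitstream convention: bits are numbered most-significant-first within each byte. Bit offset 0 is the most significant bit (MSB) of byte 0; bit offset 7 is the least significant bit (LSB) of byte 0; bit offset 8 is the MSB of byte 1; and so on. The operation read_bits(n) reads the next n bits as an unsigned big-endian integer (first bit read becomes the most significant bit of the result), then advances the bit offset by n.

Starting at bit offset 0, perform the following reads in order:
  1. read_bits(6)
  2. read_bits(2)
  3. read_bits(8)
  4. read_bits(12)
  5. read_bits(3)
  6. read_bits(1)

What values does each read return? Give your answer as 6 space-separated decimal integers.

Read 1: bits[0:6] width=6 -> value=13 (bin 001101); offset now 6 = byte 0 bit 6; 26 bits remain
Read 2: bits[6:8] width=2 -> value=1 (bin 01); offset now 8 = byte 1 bit 0; 24 bits remain
Read 3: bits[8:16] width=8 -> value=93 (bin 01011101); offset now 16 = byte 2 bit 0; 16 bits remain
Read 4: bits[16:28] width=12 -> value=2505 (bin 100111001001); offset now 28 = byte 3 bit 4; 4 bits remain
Read 5: bits[28:31] width=3 -> value=0 (bin 000); offset now 31 = byte 3 bit 7; 1 bits remain
Read 6: bits[31:32] width=1 -> value=0 (bin 0); offset now 32 = byte 4 bit 0; 0 bits remain

Answer: 13 1 93 2505 0 0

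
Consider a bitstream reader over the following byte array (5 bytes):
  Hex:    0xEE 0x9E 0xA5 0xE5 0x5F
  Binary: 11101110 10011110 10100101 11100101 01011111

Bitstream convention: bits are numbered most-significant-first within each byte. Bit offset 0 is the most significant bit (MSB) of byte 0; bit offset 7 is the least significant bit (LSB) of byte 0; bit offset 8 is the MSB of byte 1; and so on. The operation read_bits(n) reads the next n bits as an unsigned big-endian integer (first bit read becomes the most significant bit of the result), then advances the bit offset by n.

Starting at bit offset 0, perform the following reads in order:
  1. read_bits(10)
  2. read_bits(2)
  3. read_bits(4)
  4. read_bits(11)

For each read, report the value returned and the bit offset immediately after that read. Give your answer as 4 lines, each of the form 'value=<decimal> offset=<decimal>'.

Answer: value=954 offset=10
value=1 offset=12
value=14 offset=16
value=1327 offset=27

Derivation:
Read 1: bits[0:10] width=10 -> value=954 (bin 1110111010); offset now 10 = byte 1 bit 2; 30 bits remain
Read 2: bits[10:12] width=2 -> value=1 (bin 01); offset now 12 = byte 1 bit 4; 28 bits remain
Read 3: bits[12:16] width=4 -> value=14 (bin 1110); offset now 16 = byte 2 bit 0; 24 bits remain
Read 4: bits[16:27] width=11 -> value=1327 (bin 10100101111); offset now 27 = byte 3 bit 3; 13 bits remain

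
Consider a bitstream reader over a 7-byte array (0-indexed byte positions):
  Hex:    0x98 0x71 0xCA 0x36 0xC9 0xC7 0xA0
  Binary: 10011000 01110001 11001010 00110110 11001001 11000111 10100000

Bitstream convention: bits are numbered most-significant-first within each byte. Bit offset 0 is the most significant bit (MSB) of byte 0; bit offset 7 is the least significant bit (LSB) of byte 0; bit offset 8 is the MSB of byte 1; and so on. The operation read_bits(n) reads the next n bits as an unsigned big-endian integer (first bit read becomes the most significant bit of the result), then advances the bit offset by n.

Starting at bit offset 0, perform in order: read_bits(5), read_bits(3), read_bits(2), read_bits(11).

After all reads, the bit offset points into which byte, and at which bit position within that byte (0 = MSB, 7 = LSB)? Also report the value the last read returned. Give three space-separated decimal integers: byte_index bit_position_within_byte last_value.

Answer: 2 5 1593

Derivation:
Read 1: bits[0:5] width=5 -> value=19 (bin 10011); offset now 5 = byte 0 bit 5; 51 bits remain
Read 2: bits[5:8] width=3 -> value=0 (bin 000); offset now 8 = byte 1 bit 0; 48 bits remain
Read 3: bits[8:10] width=2 -> value=1 (bin 01); offset now 10 = byte 1 bit 2; 46 bits remain
Read 4: bits[10:21] width=11 -> value=1593 (bin 11000111001); offset now 21 = byte 2 bit 5; 35 bits remain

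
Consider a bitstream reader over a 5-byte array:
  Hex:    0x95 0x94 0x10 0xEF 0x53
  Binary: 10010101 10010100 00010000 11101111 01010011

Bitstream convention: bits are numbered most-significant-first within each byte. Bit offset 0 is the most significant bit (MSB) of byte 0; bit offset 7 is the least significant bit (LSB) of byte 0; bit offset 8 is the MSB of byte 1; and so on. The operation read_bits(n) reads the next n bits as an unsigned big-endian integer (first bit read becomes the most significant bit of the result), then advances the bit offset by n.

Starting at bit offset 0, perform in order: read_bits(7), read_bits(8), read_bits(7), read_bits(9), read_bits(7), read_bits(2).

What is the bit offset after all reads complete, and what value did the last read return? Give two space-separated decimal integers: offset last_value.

Read 1: bits[0:7] width=7 -> value=74 (bin 1001010); offset now 7 = byte 0 bit 7; 33 bits remain
Read 2: bits[7:15] width=8 -> value=202 (bin 11001010); offset now 15 = byte 1 bit 7; 25 bits remain
Read 3: bits[15:22] width=7 -> value=4 (bin 0000100); offset now 22 = byte 2 bit 6; 18 bits remain
Read 4: bits[22:31] width=9 -> value=119 (bin 001110111); offset now 31 = byte 3 bit 7; 9 bits remain
Read 5: bits[31:38] width=7 -> value=84 (bin 1010100); offset now 38 = byte 4 bit 6; 2 bits remain
Read 6: bits[38:40] width=2 -> value=3 (bin 11); offset now 40 = byte 5 bit 0; 0 bits remain

Answer: 40 3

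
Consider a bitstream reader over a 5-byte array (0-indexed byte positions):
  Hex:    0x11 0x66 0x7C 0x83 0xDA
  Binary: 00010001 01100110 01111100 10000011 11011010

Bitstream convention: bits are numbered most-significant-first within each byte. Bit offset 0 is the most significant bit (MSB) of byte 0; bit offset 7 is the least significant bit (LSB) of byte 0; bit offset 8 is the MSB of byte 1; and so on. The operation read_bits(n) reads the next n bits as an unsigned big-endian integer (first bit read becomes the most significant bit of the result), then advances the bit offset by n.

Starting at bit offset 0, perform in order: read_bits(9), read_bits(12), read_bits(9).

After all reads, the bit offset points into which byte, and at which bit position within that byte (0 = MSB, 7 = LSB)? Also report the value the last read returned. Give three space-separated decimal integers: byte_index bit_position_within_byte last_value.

Read 1: bits[0:9] width=9 -> value=34 (bin 000100010); offset now 9 = byte 1 bit 1; 31 bits remain
Read 2: bits[9:21] width=12 -> value=3279 (bin 110011001111); offset now 21 = byte 2 bit 5; 19 bits remain
Read 3: bits[21:30] width=9 -> value=288 (bin 100100000); offset now 30 = byte 3 bit 6; 10 bits remain

Answer: 3 6 288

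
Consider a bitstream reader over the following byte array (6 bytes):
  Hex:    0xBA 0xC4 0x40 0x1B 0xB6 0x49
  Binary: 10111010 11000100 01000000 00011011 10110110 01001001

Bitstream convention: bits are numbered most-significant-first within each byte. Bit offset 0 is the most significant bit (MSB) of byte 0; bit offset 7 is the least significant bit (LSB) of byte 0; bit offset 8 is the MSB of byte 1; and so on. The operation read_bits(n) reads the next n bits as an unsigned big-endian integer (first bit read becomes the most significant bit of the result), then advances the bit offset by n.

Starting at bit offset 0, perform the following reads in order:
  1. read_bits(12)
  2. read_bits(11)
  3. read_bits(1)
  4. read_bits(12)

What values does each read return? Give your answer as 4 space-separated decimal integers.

Answer: 2988 544 0 443

Derivation:
Read 1: bits[0:12] width=12 -> value=2988 (bin 101110101100); offset now 12 = byte 1 bit 4; 36 bits remain
Read 2: bits[12:23] width=11 -> value=544 (bin 01000100000); offset now 23 = byte 2 bit 7; 25 bits remain
Read 3: bits[23:24] width=1 -> value=0 (bin 0); offset now 24 = byte 3 bit 0; 24 bits remain
Read 4: bits[24:36] width=12 -> value=443 (bin 000110111011); offset now 36 = byte 4 bit 4; 12 bits remain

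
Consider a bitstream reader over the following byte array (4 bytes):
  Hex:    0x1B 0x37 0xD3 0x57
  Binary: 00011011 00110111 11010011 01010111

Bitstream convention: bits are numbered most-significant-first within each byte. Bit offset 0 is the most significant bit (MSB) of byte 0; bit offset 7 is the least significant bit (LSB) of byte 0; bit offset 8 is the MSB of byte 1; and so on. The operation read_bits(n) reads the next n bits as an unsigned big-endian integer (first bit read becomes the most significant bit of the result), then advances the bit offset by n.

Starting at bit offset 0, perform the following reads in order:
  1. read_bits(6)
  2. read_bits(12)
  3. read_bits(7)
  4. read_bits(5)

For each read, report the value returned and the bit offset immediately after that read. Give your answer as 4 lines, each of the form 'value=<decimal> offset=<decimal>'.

Read 1: bits[0:6] width=6 -> value=6 (bin 000110); offset now 6 = byte 0 bit 6; 26 bits remain
Read 2: bits[6:18] width=12 -> value=3295 (bin 110011011111); offset now 18 = byte 2 bit 2; 14 bits remain
Read 3: bits[18:25] width=7 -> value=38 (bin 0100110); offset now 25 = byte 3 bit 1; 7 bits remain
Read 4: bits[25:30] width=5 -> value=21 (bin 10101); offset now 30 = byte 3 bit 6; 2 bits remain

Answer: value=6 offset=6
value=3295 offset=18
value=38 offset=25
value=21 offset=30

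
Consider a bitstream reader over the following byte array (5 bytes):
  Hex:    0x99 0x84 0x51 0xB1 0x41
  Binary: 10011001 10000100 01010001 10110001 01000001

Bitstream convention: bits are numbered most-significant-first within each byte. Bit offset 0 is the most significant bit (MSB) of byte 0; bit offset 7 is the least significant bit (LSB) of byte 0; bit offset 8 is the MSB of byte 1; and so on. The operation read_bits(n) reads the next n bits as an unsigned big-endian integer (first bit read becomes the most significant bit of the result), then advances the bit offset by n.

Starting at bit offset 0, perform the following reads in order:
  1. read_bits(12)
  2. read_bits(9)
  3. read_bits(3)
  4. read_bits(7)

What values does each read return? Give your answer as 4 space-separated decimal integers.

Read 1: bits[0:12] width=12 -> value=2456 (bin 100110011000); offset now 12 = byte 1 bit 4; 28 bits remain
Read 2: bits[12:21] width=9 -> value=138 (bin 010001010); offset now 21 = byte 2 bit 5; 19 bits remain
Read 3: bits[21:24] width=3 -> value=1 (bin 001); offset now 24 = byte 3 bit 0; 16 bits remain
Read 4: bits[24:31] width=7 -> value=88 (bin 1011000); offset now 31 = byte 3 bit 7; 9 bits remain

Answer: 2456 138 1 88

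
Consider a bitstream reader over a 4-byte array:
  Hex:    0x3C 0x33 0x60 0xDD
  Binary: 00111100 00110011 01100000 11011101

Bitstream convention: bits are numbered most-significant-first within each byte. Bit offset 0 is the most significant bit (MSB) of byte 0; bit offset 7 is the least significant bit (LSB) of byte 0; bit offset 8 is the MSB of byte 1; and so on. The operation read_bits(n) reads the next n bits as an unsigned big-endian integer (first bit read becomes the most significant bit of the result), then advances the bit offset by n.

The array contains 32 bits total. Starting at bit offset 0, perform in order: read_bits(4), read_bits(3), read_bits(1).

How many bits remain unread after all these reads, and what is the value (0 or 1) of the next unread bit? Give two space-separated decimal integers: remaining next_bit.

Read 1: bits[0:4] width=4 -> value=3 (bin 0011); offset now 4 = byte 0 bit 4; 28 bits remain
Read 2: bits[4:7] width=3 -> value=6 (bin 110); offset now 7 = byte 0 bit 7; 25 bits remain
Read 3: bits[7:8] width=1 -> value=0 (bin 0); offset now 8 = byte 1 bit 0; 24 bits remain

Answer: 24 0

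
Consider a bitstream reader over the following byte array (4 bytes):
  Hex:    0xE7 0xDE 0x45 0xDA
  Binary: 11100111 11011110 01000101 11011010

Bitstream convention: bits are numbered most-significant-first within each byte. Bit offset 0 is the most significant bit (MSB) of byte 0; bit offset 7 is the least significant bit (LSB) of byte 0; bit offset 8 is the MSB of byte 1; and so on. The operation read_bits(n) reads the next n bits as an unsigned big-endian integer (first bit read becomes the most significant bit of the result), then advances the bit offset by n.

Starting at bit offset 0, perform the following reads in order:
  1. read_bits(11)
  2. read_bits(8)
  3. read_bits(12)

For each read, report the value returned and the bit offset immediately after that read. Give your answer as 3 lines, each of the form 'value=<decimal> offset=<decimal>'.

Read 1: bits[0:11] width=11 -> value=1854 (bin 11100111110); offset now 11 = byte 1 bit 3; 21 bits remain
Read 2: bits[11:19] width=8 -> value=242 (bin 11110010); offset now 19 = byte 2 bit 3; 13 bits remain
Read 3: bits[19:31] width=12 -> value=749 (bin 001011101101); offset now 31 = byte 3 bit 7; 1 bits remain

Answer: value=1854 offset=11
value=242 offset=19
value=749 offset=31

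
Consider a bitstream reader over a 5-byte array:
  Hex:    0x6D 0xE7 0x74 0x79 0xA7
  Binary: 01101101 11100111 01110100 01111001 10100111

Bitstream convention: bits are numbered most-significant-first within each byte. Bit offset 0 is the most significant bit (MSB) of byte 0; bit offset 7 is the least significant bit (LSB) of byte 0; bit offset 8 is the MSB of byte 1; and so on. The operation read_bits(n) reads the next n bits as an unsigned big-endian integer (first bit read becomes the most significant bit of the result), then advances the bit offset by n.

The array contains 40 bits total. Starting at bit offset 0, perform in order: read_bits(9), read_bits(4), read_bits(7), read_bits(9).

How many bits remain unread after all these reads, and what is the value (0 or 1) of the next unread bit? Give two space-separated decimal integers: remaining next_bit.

Read 1: bits[0:9] width=9 -> value=219 (bin 011011011); offset now 9 = byte 1 bit 1; 31 bits remain
Read 2: bits[9:13] width=4 -> value=12 (bin 1100); offset now 13 = byte 1 bit 5; 27 bits remain
Read 3: bits[13:20] width=7 -> value=119 (bin 1110111); offset now 20 = byte 2 bit 4; 20 bits remain
Read 4: bits[20:29] width=9 -> value=143 (bin 010001111); offset now 29 = byte 3 bit 5; 11 bits remain

Answer: 11 0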